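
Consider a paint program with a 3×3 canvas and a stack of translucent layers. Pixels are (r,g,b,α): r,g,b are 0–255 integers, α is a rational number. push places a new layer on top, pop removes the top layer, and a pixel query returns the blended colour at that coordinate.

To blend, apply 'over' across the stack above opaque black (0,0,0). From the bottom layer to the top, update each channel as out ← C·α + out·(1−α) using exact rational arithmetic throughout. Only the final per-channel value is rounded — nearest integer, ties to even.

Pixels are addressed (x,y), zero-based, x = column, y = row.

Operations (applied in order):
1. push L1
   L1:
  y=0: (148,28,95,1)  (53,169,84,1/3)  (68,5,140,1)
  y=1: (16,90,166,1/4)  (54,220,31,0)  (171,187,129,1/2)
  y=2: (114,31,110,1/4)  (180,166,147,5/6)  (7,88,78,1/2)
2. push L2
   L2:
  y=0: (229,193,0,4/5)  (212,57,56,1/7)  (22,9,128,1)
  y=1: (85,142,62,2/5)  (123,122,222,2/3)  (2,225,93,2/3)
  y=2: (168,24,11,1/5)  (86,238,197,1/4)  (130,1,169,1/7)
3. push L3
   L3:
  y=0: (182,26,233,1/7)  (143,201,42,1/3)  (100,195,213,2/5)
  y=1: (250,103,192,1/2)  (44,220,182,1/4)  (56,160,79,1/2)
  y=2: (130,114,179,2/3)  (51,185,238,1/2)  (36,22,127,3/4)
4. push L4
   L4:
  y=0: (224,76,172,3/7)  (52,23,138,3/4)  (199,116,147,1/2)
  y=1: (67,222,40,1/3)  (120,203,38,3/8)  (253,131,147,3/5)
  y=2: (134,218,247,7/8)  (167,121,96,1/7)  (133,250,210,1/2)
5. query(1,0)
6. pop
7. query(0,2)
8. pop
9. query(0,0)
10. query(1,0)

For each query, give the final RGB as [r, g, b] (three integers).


query (1,0) [L1,L2,L3,L4] — begin 0,0,0
L1 α=1/3: [53/3, 169/3, 28]
L2 α=1/7: [318/7, 395/7, 32]
L3 α=1/3: [1637/21, 2197/21, 106/3]
L4 α=3/4: [4913/84, 1823/42, 337/3]
→ [58, 43, 112]

query (0,2) [L1,L2,L3] — begin 0,0,0
after L1 α=1/4: [57/2, 31/4, 55/2]
after L2 α=1/5: [282/5, 11, 121/5]
after L3 α=2/3: [1582/15, 239/3, 637/5]
rounded: [105, 80, 127]

(0,0) stack=L1,L2; from [0,0,0]:
L1 α=1: [148, 28, 95]
L2 α=4/5: [1064/5, 160, 19]
rounded: [213, 160, 19]

query (1,0) [L1,L2] — begin 0,0,0
L1 α=1/3: [53/3, 169/3, 28]
L2 α=1/7: [318/7, 395/7, 32]
→ [45, 56, 32]


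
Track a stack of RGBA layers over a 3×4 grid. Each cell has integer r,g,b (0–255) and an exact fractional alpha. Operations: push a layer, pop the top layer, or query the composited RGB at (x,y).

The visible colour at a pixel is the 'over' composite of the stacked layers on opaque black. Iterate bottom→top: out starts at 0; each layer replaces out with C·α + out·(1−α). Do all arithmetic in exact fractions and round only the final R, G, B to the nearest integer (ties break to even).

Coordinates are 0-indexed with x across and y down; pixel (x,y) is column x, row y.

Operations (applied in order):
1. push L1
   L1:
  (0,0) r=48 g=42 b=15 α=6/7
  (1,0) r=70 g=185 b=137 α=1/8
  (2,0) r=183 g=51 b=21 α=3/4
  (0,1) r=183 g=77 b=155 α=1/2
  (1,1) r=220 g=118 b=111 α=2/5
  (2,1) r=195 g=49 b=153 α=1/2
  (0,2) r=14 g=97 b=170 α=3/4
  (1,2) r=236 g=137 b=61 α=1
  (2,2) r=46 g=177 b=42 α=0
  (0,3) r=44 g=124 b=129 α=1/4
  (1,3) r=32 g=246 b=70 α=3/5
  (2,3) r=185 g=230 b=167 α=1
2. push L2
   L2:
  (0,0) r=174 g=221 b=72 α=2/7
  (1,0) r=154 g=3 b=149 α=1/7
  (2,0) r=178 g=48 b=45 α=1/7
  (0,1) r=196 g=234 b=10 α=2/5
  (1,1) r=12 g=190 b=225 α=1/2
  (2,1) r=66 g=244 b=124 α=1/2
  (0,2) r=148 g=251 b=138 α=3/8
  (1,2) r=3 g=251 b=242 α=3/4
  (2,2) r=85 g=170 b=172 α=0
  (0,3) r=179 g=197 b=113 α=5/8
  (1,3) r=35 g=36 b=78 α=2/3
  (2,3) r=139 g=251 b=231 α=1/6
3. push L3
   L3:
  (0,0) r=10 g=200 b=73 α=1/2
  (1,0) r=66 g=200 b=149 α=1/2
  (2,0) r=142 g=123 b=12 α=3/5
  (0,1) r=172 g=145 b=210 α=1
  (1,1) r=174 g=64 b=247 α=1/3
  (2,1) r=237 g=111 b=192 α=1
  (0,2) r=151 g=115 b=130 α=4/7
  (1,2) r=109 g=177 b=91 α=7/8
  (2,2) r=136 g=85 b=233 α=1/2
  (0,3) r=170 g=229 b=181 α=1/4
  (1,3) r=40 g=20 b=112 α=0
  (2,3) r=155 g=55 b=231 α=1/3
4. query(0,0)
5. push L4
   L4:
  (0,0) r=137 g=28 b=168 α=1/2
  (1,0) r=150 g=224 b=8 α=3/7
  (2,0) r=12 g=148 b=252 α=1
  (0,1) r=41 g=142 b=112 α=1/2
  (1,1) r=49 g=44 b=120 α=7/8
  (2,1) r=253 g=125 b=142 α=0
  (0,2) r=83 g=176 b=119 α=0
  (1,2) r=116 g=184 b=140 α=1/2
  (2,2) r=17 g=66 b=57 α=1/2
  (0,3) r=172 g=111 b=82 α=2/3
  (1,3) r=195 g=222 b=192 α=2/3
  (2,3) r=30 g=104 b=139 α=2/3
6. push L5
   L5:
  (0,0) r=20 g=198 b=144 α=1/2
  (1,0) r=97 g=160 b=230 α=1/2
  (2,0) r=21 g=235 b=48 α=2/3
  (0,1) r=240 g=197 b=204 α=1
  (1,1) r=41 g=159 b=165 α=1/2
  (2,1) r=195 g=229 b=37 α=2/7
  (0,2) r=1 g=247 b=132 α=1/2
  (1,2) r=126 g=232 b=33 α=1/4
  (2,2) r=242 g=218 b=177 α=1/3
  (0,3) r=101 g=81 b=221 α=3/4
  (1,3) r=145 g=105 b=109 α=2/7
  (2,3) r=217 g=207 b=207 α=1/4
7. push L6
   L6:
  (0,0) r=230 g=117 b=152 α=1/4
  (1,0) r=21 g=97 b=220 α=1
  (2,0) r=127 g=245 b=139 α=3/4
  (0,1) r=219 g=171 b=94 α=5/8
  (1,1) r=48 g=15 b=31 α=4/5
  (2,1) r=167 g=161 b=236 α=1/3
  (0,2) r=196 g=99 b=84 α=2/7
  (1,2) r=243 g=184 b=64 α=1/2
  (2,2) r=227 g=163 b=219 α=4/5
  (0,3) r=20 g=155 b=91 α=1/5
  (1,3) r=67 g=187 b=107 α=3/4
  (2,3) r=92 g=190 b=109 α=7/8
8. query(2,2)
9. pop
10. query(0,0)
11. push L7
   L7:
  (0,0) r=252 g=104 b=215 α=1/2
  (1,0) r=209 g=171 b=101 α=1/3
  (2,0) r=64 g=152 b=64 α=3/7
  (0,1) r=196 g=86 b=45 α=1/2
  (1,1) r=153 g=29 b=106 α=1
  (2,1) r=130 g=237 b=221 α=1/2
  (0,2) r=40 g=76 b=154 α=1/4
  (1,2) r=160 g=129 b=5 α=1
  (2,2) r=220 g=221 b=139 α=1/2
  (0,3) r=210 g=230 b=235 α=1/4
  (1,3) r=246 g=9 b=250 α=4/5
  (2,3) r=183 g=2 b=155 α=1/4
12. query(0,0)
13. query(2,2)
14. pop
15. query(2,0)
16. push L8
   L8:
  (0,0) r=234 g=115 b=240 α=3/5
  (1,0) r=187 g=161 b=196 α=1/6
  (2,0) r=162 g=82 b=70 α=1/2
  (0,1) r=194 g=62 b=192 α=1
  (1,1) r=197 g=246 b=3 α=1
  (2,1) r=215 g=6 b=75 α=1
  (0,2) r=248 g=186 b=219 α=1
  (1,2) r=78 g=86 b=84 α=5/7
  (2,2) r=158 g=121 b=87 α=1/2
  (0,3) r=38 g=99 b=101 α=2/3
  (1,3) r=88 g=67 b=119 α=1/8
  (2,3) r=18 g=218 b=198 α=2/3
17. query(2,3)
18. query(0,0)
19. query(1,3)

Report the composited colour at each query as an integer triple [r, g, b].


at x=0,y=0 over L1,L2,L3:
+L1 (α=6/7) → [288/7, 36, 90/7]
+L2 (α=2/7) → [3876/49, 622/7, 1458/49]
+L3 (α=1/2) → [2183/49, 1011/7, 5035/98]
= [45, 144, 51]

(2,2) stack=L1,L2,L3,L4,L5,L6; from [0,0,0]:
L1 α=0: [0, 0, 0]
L2 α=0: [0, 0, 0]
L3 α=1/2: [68, 85/2, 233/2]
L4 α=1/2: [85/2, 217/4, 347/4]
L5 α=1/3: [109, 653/6, 701/6]
L6 α=4/5: [1017/5, 913/6, 5957/30]
→ [203, 152, 199]

(0,0) stack=L1,L2,L3,L4,L5; from [0,0,0]:
L1 α=6/7: [288/7, 36, 90/7]
L2 α=2/7: [3876/49, 622/7, 1458/49]
L3 α=1/2: [2183/49, 1011/7, 5035/98]
L4 α=1/2: [4448/49, 1207/14, 21499/196]
L5 α=1/2: [2714/49, 3979/28, 49723/392]
→ [55, 142, 127]

at x=0,y=0 over L1,L2,L3,L4,L5,L7:
after L1 α=6/7: [288/7, 36, 90/7]
after L2 α=2/7: [3876/49, 622/7, 1458/49]
after L3 α=1/2: [2183/49, 1011/7, 5035/98]
after L4 α=1/2: [4448/49, 1207/14, 21499/196]
after L5 α=1/2: [2714/49, 3979/28, 49723/392]
after L7 α=1/2: [7531/49, 6891/56, 134003/784]
→ [154, 123, 171]

at x=2,y=2 over L1,L2,L3,L4,L5,L7:
after L1 α=0: [0, 0, 0]
after L2 α=0: [0, 0, 0]
after L3 α=1/2: [68, 85/2, 233/2]
after L4 α=1/2: [85/2, 217/4, 347/4]
after L5 α=1/3: [109, 653/6, 701/6]
after L7 α=1/2: [329/2, 1979/12, 1535/12]
→ [164, 165, 128]

(2,0) stack=L1,L2,L3,L4,L5; from [0,0,0]:
L1 α=3/4: [549/4, 153/4, 63/4]
L2 α=1/7: [2003/14, 555/14, 279/14]
L3 α=3/5: [997/7, 3138/35, 531/35]
L4 α=1: [12, 148, 252]
L5 α=2/3: [18, 206, 116]
= [18, 206, 116]

at x=2,y=3 over L1,L2,L3,L4,L5,L8:
L1 α=1: [185, 230, 167]
L2 α=1/6: [532/3, 467/2, 533/3]
L3 α=1/3: [1529/9, 174, 1759/9]
L4 α=2/3: [2069/27, 382/3, 4261/27]
L5 α=1/4: [2011/18, 589/4, 1531/9]
L8 α=2/3: [2659/54, 2333/12, 5095/27]
rounded: [49, 194, 189]

(0,0) stack=L1,L2,L3,L4,L5,L8; from [0,0,0]:
+L1 (α=6/7) → [288/7, 36, 90/7]
+L2 (α=2/7) → [3876/49, 622/7, 1458/49]
+L3 (α=1/2) → [2183/49, 1011/7, 5035/98]
+L4 (α=1/2) → [4448/49, 1207/14, 21499/196]
+L5 (α=1/2) → [2714/49, 3979/28, 49723/392]
+L8 (α=3/5) → [39826/245, 8809/70, 190843/980]
→ [163, 126, 195]

query (1,3) [L1,L2,L3,L4,L5,L8] — begin 0,0,0
after L1 α=3/5: [96/5, 738/5, 42]
after L2 α=2/3: [446/15, 366/5, 66]
after L3 α=0: [446/15, 366/5, 66]
after L4 α=2/3: [6296/45, 862/5, 150]
after L5 α=2/7: [8906/63, 1072/7, 968/7]
after L8 α=1/8: [4849/36, 1139/8, 1087/8]
rounded: [135, 142, 136]


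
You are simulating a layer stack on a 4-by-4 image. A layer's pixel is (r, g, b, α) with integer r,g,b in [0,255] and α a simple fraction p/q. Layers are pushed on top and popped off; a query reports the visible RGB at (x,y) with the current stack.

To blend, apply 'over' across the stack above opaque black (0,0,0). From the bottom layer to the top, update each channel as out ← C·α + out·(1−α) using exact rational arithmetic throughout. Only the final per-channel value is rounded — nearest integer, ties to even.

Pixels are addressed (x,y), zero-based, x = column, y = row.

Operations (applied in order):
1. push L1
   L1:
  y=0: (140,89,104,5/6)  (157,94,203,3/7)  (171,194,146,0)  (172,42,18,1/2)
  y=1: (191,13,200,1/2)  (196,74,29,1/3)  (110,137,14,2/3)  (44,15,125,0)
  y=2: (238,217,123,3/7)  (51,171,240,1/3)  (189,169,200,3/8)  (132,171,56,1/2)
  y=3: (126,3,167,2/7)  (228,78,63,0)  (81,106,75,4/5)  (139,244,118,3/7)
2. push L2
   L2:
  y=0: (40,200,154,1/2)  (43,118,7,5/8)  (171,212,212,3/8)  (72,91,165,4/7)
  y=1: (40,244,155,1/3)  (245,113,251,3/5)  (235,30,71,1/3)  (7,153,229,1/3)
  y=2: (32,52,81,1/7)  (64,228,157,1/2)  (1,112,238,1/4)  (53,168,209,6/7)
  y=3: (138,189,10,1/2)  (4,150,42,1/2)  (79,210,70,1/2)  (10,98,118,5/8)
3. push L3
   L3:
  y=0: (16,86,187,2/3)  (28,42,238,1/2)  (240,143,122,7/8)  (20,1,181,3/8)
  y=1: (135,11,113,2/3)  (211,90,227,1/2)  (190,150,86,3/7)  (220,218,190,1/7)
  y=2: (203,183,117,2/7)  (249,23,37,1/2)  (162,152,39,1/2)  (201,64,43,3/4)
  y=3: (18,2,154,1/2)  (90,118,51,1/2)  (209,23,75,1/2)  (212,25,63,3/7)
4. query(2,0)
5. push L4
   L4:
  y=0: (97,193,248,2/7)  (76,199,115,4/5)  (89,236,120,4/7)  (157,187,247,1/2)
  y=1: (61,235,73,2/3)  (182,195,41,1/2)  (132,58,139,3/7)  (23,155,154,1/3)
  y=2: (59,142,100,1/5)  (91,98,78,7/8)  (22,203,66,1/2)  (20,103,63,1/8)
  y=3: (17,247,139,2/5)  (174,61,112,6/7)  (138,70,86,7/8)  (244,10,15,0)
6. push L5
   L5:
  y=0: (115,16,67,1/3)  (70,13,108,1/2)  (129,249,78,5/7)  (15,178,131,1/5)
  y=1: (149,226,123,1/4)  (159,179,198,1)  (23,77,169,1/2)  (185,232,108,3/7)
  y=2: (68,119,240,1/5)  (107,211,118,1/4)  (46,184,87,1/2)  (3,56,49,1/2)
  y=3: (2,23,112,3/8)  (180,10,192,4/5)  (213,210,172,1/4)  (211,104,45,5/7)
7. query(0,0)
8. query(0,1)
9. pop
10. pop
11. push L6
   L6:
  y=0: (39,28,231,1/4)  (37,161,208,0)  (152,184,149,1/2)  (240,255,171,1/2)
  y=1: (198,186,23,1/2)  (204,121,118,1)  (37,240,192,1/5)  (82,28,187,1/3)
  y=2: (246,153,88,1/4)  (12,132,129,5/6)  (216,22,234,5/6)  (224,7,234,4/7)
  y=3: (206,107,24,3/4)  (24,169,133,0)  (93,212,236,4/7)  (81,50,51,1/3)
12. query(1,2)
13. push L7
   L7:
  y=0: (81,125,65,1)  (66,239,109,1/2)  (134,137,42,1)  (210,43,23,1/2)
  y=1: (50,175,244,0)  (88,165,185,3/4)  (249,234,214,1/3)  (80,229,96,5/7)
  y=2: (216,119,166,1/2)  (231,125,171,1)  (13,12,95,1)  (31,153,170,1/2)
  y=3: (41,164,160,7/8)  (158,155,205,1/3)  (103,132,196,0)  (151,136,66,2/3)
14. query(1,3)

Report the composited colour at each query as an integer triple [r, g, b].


query (2,0) [L1,L2,L3] — begin 0,0,0
+L1 (α=0) → [0, 0, 0]
+L2 (α=3/8) → [513/8, 159/2, 159/2]
+L3 (α=7/8) → [13953/64, 2161/16, 1867/16]
= [218, 135, 117]

query (0,0) [L1,L2,L3,L4,L5] — begin 0,0,0
L1 α=5/6: [350/3, 445/6, 260/3]
L2 α=1/2: [235/3, 1645/12, 361/3]
L3 α=2/3: [331/9, 3709/36, 1483/9]
L4 α=2/7: [3401/63, 32441/252, 1697/9]
L5 α=1/3: [14047/189, 34457/378, 3997/27]
= [74, 91, 148]

(0,1) stack=L1,L2,L3,L4,L5; from [0,0,0]:
+L1 (α=1/2) → [191/2, 13/2, 100]
+L2 (α=1/3) → [77, 257/3, 355/3]
+L3 (α=2/3) → [347/3, 323/9, 1033/9]
+L4 (α=2/3) → [713/9, 4553/27, 2347/27]
+L5 (α=1/4) → [290/3, 6587/36, 1727/18]
= [97, 183, 96]

at x=1,y=2 over L1,L2,L3,L6:
after L1 α=1/3: [17, 57, 80]
after L2 α=1/2: [81/2, 285/2, 237/2]
after L3 α=1/2: [579/4, 331/4, 311/4]
after L6 α=5/6: [273/8, 2971/24, 2891/24]
rounded: [34, 124, 120]

query (1,3) [L1,L2,L3,L6,L7] — begin 0,0,0
L1 α=0: [0, 0, 0]
L2 α=1/2: [2, 75, 21]
L3 α=1/2: [46, 193/2, 36]
L6 α=0: [46, 193/2, 36]
L7 α=1/3: [250/3, 116, 277/3]
rounded: [83, 116, 92]


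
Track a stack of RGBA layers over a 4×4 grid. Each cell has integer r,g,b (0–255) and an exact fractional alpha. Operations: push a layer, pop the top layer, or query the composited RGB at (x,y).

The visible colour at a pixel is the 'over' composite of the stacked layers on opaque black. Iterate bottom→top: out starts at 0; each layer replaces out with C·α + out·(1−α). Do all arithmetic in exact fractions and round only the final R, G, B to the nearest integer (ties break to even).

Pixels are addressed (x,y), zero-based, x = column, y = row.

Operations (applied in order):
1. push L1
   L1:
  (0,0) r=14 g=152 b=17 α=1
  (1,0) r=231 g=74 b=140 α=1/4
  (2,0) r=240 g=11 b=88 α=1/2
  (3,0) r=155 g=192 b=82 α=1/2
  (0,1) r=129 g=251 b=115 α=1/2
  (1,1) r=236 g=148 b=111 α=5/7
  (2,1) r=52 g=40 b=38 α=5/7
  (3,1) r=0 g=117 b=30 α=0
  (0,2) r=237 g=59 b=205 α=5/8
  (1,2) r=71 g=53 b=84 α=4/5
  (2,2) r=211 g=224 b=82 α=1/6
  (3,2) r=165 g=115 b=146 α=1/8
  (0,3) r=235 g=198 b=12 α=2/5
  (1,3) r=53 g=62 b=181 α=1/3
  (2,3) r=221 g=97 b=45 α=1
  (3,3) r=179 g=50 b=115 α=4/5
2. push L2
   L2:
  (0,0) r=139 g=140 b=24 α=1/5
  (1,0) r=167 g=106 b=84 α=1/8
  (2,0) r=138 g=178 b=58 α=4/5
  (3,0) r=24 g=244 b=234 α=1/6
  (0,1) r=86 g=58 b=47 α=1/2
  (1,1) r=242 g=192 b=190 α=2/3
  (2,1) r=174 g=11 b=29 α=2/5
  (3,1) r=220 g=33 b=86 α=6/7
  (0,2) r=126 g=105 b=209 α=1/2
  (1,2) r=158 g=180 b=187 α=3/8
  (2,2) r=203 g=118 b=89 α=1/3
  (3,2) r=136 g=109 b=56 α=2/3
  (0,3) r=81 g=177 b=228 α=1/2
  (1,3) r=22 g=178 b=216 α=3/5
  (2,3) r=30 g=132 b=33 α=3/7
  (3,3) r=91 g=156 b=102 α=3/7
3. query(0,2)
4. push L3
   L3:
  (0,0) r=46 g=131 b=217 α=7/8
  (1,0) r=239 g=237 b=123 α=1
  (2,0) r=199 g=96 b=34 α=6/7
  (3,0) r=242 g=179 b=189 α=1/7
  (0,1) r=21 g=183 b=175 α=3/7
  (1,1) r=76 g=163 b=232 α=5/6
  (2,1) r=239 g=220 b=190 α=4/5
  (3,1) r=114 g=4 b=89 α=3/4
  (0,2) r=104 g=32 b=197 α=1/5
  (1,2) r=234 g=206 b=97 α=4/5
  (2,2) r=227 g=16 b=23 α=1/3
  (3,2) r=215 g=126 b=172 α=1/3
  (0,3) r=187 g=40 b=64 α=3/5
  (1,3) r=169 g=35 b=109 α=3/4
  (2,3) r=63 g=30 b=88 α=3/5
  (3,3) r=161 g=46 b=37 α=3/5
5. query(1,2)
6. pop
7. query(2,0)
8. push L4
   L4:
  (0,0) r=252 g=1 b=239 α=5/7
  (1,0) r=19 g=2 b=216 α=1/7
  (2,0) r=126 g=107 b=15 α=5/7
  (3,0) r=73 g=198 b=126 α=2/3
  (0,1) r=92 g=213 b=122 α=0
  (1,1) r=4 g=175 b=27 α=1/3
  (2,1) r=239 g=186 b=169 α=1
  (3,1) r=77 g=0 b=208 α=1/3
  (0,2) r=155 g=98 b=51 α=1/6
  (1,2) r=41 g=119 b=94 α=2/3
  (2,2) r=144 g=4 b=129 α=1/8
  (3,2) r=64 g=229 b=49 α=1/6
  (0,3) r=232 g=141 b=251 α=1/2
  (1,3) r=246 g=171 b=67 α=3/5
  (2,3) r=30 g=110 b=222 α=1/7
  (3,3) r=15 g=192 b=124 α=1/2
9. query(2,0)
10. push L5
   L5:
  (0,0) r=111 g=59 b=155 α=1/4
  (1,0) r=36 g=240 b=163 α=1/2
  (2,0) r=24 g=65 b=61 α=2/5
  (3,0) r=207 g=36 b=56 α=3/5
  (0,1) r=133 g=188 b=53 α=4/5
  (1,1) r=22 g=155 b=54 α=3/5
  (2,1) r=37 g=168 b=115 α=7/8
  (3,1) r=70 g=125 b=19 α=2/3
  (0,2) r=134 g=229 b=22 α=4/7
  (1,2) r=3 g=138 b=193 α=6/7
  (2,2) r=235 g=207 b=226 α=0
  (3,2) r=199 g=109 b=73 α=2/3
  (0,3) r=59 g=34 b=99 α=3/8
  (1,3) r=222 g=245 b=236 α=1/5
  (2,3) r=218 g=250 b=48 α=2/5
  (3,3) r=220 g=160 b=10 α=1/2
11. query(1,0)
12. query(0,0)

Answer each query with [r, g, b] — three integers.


query (0,2) [L1,L2] — begin 0,0,0
L1 α=5/8: [1185/8, 295/8, 1025/8]
L2 α=1/2: [2193/16, 1135/16, 2697/16]
rounded: [137, 71, 169]

query (1,2) [L1,L2,L3] — begin 0,0,0
+L1 (α=4/5) → [284/5, 212/5, 336/5]
+L2 (α=3/8) → [379/4, 94, 897/8]
+L3 (α=4/5) → [4123/20, 918/5, 4001/40]
rounded: [206, 184, 100]

query (2,0) [L1,L2] — begin 0,0,0
after L1 α=1/2: [120, 11/2, 44]
after L2 α=4/5: [672/5, 287/2, 276/5]
→ [134, 144, 55]

(2,0) stack=L1,L2,L4; from [0,0,0]:
L1 α=1/2: [120, 11/2, 44]
L2 α=4/5: [672/5, 287/2, 276/5]
L4 α=5/7: [642/5, 822/7, 927/35]
rounded: [128, 117, 26]

at x=1,y=0 over L1,L2,L4,L5:
+L1 (α=1/4) → [231/4, 37/2, 35]
+L2 (α=1/8) → [2285/32, 471/16, 329/8]
+L4 (α=1/7) → [7159/112, 1429/56, 1851/28]
+L5 (α=1/2) → [11191/224, 14869/112, 6415/56]
→ [50, 133, 115]

query (0,0) [L1,L2,L4,L5] — begin 0,0,0
+L1 (α=1) → [14, 152, 17]
+L2 (α=1/5) → [39, 748/5, 92/5]
+L4 (α=5/7) → [1338/7, 1521/35, 6159/35]
+L5 (α=1/4) → [4791/28, 1657/35, 11951/70]
= [171, 47, 171]


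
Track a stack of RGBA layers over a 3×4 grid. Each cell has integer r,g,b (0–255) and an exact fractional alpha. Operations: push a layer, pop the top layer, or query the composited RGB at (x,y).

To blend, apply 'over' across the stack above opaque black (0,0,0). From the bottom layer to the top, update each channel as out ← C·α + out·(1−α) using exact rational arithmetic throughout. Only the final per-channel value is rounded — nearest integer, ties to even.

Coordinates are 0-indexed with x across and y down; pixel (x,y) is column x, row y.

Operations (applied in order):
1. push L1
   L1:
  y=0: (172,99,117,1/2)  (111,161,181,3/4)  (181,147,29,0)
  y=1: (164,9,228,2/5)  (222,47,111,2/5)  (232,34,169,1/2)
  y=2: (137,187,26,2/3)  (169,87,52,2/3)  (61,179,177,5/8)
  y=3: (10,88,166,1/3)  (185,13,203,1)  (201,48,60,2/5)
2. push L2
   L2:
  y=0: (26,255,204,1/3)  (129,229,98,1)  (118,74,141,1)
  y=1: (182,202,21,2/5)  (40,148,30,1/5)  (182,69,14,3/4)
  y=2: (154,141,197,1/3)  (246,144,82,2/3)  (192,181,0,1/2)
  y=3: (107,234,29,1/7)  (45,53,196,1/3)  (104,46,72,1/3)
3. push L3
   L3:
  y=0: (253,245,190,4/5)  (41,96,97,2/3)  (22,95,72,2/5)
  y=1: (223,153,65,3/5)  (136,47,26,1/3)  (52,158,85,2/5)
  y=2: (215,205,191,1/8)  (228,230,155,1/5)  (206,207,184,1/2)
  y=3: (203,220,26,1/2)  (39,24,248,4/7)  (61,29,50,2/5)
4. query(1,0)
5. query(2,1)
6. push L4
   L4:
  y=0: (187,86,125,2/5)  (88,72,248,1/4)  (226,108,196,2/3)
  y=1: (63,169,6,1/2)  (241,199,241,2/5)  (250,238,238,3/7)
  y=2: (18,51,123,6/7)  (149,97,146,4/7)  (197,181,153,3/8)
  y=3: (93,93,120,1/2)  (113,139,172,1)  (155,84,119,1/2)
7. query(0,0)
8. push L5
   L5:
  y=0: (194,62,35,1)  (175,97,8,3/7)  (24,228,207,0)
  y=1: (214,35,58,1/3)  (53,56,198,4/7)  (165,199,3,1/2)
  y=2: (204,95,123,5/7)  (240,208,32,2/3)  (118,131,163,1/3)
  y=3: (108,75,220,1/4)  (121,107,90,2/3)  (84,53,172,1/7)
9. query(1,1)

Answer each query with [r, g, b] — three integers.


query (1,0) [L1,L2,L3] — begin 0,0,0
after L1 α=3/4: [333/4, 483/4, 543/4]
after L2 α=1: [129, 229, 98]
after L3 α=2/3: [211/3, 421/3, 292/3]
→ [70, 140, 97]

at x=2,y=1 over L1,L2,L3:
+L1 (α=1/2) → [116, 17, 169/2]
+L2 (α=3/4) → [331/2, 56, 253/8]
+L3 (α=2/5) → [1201/10, 484/5, 2119/40]
= [120, 97, 53]

(0,0) stack=L1,L2,L3,L4; from [0,0,0]:
after L1 α=1/2: [86, 99/2, 117/2]
after L2 α=1/3: [66, 118, 107]
after L3 α=4/5: [1078/5, 1098/5, 867/5]
after L4 α=2/5: [5104/25, 4154/25, 3851/25]
rounded: [204, 166, 154]

query (1,1) [L1,L2,L3,L4,L5] — begin 0,0,0
L1 α=2/5: [444/5, 94/5, 222/5]
L2 α=1/5: [1976/25, 1116/25, 1038/25]
L3 α=1/3: [7352/75, 3407/75, 2726/75]
L4 α=2/5: [19402/125, 13357/125, 14776/125]
L5 α=4/7: [84706/875, 68071/875, 143328/875]
rounded: [97, 78, 164]


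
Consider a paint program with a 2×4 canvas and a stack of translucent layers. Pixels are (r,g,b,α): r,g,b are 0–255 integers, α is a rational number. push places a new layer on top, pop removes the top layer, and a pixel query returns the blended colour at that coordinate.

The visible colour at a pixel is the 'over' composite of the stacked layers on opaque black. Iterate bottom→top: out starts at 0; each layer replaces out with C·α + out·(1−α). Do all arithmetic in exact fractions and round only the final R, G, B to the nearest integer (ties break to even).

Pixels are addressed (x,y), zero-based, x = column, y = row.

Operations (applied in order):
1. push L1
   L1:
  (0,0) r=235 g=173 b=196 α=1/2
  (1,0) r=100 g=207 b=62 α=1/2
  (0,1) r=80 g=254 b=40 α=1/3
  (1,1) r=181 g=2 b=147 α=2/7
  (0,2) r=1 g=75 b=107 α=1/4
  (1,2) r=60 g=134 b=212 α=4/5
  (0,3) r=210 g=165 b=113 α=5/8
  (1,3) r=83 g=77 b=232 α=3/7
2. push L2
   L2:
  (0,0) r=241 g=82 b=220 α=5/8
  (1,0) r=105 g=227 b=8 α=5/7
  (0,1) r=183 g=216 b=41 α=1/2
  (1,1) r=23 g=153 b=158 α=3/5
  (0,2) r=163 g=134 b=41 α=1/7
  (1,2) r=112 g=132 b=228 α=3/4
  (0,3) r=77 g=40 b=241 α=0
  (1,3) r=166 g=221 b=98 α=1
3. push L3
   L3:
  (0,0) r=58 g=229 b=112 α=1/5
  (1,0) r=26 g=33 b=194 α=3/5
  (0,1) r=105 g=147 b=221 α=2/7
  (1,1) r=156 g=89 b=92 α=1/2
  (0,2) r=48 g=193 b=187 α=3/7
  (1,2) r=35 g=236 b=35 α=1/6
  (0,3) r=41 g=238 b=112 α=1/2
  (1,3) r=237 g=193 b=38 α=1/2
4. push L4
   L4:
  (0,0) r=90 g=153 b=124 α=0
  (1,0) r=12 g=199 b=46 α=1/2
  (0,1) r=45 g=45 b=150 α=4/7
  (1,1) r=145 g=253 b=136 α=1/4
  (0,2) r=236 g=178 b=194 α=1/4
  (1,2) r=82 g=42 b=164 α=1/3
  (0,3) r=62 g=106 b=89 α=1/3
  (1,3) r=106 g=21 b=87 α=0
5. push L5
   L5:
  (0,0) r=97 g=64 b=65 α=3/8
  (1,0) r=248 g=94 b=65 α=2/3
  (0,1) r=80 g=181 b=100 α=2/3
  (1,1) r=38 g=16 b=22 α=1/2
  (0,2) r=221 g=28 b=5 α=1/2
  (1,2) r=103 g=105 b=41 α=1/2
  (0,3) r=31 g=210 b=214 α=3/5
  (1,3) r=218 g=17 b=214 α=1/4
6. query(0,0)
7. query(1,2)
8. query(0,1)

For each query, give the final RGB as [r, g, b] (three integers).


(0,0) stack=L1,L2,L3,L4,L5; from [0,0,0]:
L1 α=1/2: [235/2, 173/2, 98]
L2 α=5/8: [3115/16, 1339/16, 697/4]
L3 α=1/5: [3347/20, 451/4, 809/5]
L4 α=0: [3347/20, 451/4, 809/5]
L5 α=3/8: [4511/32, 3023/32, 251/2]
→ [141, 94, 126]

at x=1,y=2 over L1,L2,L3,L4,L5:
after L1 α=4/5: [48, 536/5, 848/5]
after L2 α=3/4: [96, 629/5, 1067/5]
after L3 α=1/6: [515/6, 865/6, 551/3]
after L4 α=1/3: [761/9, 991/9, 1594/9]
after L5 α=1/2: [844/9, 968/9, 1963/18]
→ [94, 108, 109]

at x=0,y=1 over L1,L2,L3,L4,L5:
+L1 (α=1/3) → [80/3, 254/3, 40/3]
+L2 (α=1/2) → [629/6, 451/3, 163/6]
+L3 (α=2/7) → [4405/42, 3137/21, 3467/42]
+L4 (α=4/7) → [6925/98, 4397/49, 11867/98]
+L5 (α=2/3) → [7535/98, 22135/147, 10489/98]
→ [77, 151, 107]


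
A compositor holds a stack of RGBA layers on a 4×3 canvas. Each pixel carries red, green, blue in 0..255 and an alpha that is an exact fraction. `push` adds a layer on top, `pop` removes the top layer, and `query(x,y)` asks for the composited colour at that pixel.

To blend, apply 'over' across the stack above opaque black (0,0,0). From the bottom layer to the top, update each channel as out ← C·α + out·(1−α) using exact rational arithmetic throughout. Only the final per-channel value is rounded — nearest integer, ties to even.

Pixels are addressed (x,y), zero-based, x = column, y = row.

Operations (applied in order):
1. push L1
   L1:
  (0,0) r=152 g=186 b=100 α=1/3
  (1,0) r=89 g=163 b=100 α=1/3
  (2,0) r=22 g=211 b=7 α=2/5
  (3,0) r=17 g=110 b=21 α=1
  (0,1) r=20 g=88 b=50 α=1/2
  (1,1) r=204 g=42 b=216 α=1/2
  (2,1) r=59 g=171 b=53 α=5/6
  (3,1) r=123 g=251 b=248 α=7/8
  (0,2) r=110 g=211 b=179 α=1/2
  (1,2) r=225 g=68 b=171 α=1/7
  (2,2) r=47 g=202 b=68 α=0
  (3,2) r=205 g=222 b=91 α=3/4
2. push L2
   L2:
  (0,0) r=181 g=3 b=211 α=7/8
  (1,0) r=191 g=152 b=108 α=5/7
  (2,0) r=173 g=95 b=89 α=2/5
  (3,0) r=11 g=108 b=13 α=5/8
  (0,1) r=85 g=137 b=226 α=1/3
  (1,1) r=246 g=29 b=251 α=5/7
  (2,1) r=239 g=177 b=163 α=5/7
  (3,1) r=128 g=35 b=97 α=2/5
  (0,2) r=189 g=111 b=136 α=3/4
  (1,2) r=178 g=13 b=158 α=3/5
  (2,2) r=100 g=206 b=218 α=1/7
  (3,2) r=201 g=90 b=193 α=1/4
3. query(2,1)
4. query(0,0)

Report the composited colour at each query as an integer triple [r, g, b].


(2,1) stack=L1,L2; from [0,0,0]:
L1 α=5/6: [295/6, 285/2, 265/6]
L2 α=5/7: [3880/21, 1170/7, 2710/21]
rounded: [185, 167, 129]

at x=0,y=0 over L1,L2:
after L1 α=1/3: [152/3, 62, 100/3]
after L2 α=7/8: [3953/24, 83/8, 4531/24]
rounded: [165, 10, 189]


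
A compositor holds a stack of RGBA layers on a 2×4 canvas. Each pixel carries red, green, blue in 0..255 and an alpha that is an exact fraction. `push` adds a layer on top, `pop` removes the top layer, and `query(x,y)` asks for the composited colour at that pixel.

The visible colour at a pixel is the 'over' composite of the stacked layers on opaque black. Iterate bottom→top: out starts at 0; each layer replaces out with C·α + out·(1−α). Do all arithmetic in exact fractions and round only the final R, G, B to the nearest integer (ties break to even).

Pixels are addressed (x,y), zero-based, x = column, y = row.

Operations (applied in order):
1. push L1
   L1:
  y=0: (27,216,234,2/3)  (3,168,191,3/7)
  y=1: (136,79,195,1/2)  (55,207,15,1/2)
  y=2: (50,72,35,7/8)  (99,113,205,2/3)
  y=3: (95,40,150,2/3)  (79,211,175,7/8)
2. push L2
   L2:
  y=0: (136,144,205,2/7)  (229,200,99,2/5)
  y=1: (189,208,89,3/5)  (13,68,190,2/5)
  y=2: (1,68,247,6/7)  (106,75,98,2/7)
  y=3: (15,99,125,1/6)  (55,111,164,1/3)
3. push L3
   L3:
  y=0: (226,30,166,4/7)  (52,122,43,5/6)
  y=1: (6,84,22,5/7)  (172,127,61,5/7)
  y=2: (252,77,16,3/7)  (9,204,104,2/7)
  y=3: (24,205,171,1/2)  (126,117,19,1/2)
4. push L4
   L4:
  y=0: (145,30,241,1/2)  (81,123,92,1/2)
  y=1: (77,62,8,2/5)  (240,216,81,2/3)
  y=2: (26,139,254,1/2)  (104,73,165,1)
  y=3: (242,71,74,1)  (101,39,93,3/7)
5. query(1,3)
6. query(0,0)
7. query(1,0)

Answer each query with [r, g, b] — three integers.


(1,3) stack=L1,L2,L3,L4; from [0,0,0]:
after L1 α=7/8: [553/8, 1477/8, 1225/8]
after L2 α=1/3: [773/12, 1921/12, 627/4]
after L3 α=1/2: [2285/24, 3325/24, 703/8]
after L4 α=3/7: [4103/42, 4027/42, 1261/14]
→ [98, 96, 90]

query (0,0) [L1,L2,L3,L4] — begin 0,0,0
after L1 α=2/3: [18, 144, 156]
after L2 α=2/7: [362/7, 144, 170]
after L3 α=4/7: [7414/49, 552/7, 1174/7]
after L4 α=1/2: [14519/98, 381/7, 2861/14]
→ [148, 54, 204]

(1,0) stack=L1,L2,L3,L4; from [0,0,0]:
L1 α=3/7: [9/7, 72, 573/7]
L2 α=2/5: [3233/35, 616/5, 621/7]
L3 α=5/6: [4111/70, 611/5, 1063/21]
L4 α=1/2: [9781/140, 613/5, 2995/42]
rounded: [70, 123, 71]


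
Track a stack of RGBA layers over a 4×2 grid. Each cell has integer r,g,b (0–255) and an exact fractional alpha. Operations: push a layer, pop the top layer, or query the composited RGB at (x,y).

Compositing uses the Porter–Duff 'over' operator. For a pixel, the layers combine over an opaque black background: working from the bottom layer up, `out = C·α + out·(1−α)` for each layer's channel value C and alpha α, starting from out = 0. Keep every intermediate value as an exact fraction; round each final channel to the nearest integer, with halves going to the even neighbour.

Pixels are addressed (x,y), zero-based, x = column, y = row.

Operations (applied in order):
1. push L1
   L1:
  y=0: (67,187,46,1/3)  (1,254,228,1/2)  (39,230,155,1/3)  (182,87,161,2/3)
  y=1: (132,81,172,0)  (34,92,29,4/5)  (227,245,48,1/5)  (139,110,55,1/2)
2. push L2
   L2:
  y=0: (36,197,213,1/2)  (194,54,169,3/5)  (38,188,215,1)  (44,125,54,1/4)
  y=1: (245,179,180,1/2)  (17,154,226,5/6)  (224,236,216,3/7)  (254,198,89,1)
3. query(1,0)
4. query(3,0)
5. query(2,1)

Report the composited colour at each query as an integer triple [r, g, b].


(1,0) stack=L1,L2; from [0,0,0]:
after L1 α=1/2: [1/2, 127, 114]
after L2 α=3/5: [583/5, 416/5, 147]
rounded: [117, 83, 147]

query (3,0) [L1,L2] — begin 0,0,0
L1 α=2/3: [364/3, 58, 322/3]
L2 α=1/4: [102, 299/4, 94]
rounded: [102, 75, 94]

(2,1) stack=L1,L2; from [0,0,0]:
after L1 α=1/5: [227/5, 49, 48/5]
after L2 α=3/7: [4268/35, 904/7, 3432/35]
= [122, 129, 98]


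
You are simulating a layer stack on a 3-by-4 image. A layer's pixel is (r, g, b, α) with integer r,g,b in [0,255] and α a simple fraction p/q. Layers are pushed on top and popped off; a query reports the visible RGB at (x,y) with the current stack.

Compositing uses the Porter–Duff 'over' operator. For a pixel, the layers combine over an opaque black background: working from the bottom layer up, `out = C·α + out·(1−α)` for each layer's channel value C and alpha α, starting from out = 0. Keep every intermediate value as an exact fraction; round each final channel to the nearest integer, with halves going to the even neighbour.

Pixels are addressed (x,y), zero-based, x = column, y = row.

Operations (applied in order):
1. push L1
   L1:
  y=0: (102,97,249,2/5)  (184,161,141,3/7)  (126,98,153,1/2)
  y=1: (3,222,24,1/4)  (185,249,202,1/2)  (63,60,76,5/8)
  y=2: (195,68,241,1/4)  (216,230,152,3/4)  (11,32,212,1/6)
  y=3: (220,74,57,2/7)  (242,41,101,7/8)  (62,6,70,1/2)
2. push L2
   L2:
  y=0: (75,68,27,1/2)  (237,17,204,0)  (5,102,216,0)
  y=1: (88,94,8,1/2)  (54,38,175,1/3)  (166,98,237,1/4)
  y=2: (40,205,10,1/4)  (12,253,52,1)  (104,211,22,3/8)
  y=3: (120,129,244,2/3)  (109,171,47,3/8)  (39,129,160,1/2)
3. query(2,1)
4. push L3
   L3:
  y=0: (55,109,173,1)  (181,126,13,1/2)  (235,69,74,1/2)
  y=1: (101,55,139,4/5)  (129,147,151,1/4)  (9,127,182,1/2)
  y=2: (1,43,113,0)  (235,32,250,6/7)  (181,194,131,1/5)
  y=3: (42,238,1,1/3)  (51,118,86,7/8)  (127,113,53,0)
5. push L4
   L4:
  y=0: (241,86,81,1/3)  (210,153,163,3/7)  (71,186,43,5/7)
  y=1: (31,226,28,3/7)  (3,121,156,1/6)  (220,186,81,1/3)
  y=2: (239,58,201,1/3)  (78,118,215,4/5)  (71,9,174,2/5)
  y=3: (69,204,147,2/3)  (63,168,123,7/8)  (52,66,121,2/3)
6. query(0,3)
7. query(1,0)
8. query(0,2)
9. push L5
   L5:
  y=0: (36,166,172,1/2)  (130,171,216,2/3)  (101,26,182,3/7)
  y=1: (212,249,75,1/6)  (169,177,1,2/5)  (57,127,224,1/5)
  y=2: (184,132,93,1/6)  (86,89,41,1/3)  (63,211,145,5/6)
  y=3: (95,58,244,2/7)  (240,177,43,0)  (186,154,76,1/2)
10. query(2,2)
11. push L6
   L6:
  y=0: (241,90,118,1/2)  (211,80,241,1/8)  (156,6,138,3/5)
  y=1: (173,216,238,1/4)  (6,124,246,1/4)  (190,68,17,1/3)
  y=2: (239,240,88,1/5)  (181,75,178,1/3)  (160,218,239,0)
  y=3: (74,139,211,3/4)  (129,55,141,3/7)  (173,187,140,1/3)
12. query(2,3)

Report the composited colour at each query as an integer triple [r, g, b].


(2,1) stack=L1,L2; from [0,0,0]:
L1 α=5/8: [315/8, 75/2, 95/2]
L2 α=1/4: [2273/32, 421/8, 759/8]
rounded: [71, 53, 95]

(0,3) stack=L1,L2,L3,L4; from [0,0,0]:
+L1 (α=2/7) → [440/7, 148/7, 114/7]
+L2 (α=2/3) → [2120/21, 1954/21, 3530/21]
+L3 (α=1/3) → [5122/63, 8906/63, 7081/63]
+L4 (α=2/3) → [13816/189, 34610/189, 25603/189]
rounded: [73, 183, 135]

(1,0) stack=L1,L2,L3,L4; from [0,0,0]:
+L1 (α=3/7) → [552/7, 69, 423/7]
+L2 (α=0) → [552/7, 69, 423/7]
+L3 (α=1/2) → [1819/14, 195/2, 257/7]
+L4 (α=3/7) → [8048/49, 849/7, 4451/49]
= [164, 121, 91]

at x=0,y=2 over L1,L2,L3,L4:
after L1 α=1/4: [195/4, 17, 241/4]
after L2 α=1/4: [745/16, 64, 763/16]
after L3 α=0: [745/16, 64, 763/16]
after L4 α=1/3: [2657/24, 62, 2371/24]
→ [111, 62, 99]

(2,2) stack=L1,L2,L3,L4,L5; from [0,0,0]:
+L1 (α=1/6) → [11/6, 16/3, 106/3]
+L2 (α=3/8) → [1927/48, 1979/24, 91/3]
+L3 (α=1/5) → [4099/60, 3143/30, 757/15]
+L4 (α=2/5) → [6939/100, 3323/50, 2497/25]
+L5 (α=5/6) → [12813/200, 18691/100, 3437/25]
→ [64, 187, 137]

query (2,3) [L1,L2,L3,L4,L5,L6] — begin 0,0,0
+L1 (α=1/2) → [31, 3, 35]
+L2 (α=1/2) → [35, 66, 195/2]
+L3 (α=0) → [35, 66, 195/2]
+L4 (α=2/3) → [139/3, 66, 679/6]
+L5 (α=1/2) → [697/6, 110, 1135/12]
+L6 (α=1/3) → [1216/9, 407/3, 1975/18]
rounded: [135, 136, 110]


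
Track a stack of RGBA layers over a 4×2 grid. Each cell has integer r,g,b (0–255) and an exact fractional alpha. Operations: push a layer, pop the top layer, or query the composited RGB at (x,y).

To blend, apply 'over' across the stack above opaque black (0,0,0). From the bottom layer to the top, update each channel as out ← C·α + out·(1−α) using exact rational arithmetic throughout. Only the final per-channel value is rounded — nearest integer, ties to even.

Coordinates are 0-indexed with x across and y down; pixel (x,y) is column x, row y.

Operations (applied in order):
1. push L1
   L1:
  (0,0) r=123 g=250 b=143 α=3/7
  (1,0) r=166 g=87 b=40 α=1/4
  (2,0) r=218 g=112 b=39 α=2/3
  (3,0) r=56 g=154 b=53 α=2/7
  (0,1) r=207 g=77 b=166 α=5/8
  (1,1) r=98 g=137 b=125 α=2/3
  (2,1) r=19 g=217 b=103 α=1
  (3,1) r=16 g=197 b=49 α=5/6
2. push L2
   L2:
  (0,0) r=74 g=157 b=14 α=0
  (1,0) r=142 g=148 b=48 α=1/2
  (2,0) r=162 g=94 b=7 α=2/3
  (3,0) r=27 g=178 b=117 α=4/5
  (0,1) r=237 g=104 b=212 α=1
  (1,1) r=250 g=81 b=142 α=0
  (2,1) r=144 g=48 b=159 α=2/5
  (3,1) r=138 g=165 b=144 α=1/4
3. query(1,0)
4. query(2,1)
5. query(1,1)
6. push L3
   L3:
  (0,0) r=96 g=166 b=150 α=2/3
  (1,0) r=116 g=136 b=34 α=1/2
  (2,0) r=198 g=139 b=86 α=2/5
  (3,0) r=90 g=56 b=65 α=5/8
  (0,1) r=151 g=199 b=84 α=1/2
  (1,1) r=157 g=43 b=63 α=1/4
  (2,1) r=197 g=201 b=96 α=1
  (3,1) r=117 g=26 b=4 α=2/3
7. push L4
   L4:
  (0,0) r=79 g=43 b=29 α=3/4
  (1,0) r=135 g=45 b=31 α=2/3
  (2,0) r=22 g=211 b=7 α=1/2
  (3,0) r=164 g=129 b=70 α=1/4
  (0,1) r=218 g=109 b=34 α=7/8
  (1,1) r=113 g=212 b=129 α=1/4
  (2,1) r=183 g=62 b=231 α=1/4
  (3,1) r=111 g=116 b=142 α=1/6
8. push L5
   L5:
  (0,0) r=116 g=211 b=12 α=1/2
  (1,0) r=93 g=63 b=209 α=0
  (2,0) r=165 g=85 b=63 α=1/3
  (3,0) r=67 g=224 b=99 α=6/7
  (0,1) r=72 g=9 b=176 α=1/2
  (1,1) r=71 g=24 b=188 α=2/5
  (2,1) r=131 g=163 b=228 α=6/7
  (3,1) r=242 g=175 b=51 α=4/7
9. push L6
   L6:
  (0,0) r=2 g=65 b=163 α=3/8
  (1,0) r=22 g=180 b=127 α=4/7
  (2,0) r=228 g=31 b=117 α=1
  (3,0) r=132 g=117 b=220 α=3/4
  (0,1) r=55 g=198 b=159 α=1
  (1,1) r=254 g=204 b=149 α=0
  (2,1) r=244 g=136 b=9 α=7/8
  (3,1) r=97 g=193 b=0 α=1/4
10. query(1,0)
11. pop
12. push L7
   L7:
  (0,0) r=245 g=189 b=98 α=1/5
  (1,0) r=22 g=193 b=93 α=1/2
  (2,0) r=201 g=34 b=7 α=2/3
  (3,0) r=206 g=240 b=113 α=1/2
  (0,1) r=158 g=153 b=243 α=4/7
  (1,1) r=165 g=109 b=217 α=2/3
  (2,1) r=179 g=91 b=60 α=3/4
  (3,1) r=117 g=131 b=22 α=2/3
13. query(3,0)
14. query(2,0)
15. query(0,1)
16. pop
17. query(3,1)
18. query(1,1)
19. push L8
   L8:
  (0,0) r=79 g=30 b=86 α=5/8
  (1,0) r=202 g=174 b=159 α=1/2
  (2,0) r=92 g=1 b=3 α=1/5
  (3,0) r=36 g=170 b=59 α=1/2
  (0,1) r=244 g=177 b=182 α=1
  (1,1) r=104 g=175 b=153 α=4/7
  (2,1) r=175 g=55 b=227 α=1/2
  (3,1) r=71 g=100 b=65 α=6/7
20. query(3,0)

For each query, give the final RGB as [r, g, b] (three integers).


at x=1,y=0 over L1,L2:
after L1 α=1/4: [83/2, 87/4, 10]
after L2 α=1/2: [367/4, 679/8, 29]
= [92, 85, 29]

(2,1) stack=L1,L2; from [0,0,0]:
+L1 (α=1) → [19, 217, 103]
+L2 (α=2/5) → [69, 747/5, 627/5]
→ [69, 149, 125]

(1,1) stack=L1,L2; from [0,0,0]:
+L1 (α=2/3) → [196/3, 274/3, 250/3]
+L2 (α=0) → [196/3, 274/3, 250/3]
= [65, 91, 83]

query (1,0) [L1,L2,L3,L4,L5,L6] — begin 0,0,0
after L1 α=1/4: [83/2, 87/4, 10]
after L2 α=1/2: [367/4, 679/8, 29]
after L3 α=1/2: [831/8, 1767/16, 63/2]
after L4 α=2/3: [997/8, 1069/16, 187/6]
after L5 α=0: [997/8, 1069/16, 187/6]
after L6 α=4/7: [3695/56, 14727/112, 1203/14]
→ [66, 131, 86]

query (3,0) [L1,L2,L3,L4,L5,L7] — begin 0,0,0
+L1 (α=2/7) → [16, 44, 106/7]
+L2 (α=4/5) → [124/5, 756/5, 3382/35]
+L3 (α=5/8) → [1311/20, 917/10, 21521/280]
+L4 (α=1/4) → [7213/80, 4041/40, 84163/1120]
+L5 (α=6/7) → [39373/560, 57801/280, 749443/7840]
+L7 (α=1/2) → [154733/1120, 125001/560, 1635363/15680]
→ [138, 223, 104]

query (2,0) [L1,L2,L3,L4,L5,L7] — begin 0,0,0
+L1 (α=2/3) → [436/3, 224/3, 26]
+L2 (α=2/3) → [1408/9, 788/9, 40/3]
+L3 (α=2/5) → [2596/15, 1622/15, 212/5]
+L4 (α=1/2) → [1463/15, 4787/30, 247/10]
+L5 (α=1/3) → [5401/45, 6062/45, 562/15]
+L7 (α=2/3) → [23491/135, 9122/135, 772/45]
→ [174, 68, 17]

at x=0,y=1 over L1,L2,L3,L4,L5,L7:
L1 α=5/8: [1035/8, 385/8, 415/4]
L2 α=1: [237, 104, 212]
L3 α=1/2: [194, 303/2, 148]
L4 α=7/8: [215, 1829/16, 193/4]
L5 α=1/2: [287/2, 1973/32, 897/8]
L7 α=4/7: [2125/14, 25503/224, 10467/56]
rounded: [152, 114, 187]

at x=3,y=1 over L1,L2,L3,L4,L5:
L1 α=5/6: [40/3, 985/6, 245/6]
L2 α=1/4: [89/2, 1315/8, 533/8]
L3 α=2/3: [557/6, 577/8, 199/8]
L4 α=1/6: [3451/36, 1271/16, 2131/48]
L5 α=4/7: [15067/84, 15013/112, 5395/112]
= [179, 134, 48]

query (1,1) [L1,L2,L3,L4,L5] — begin 0,0,0
+L1 (α=2/3) → [196/3, 274/3, 250/3]
+L2 (α=0) → [196/3, 274/3, 250/3]
+L3 (α=1/4) → [353/4, 317/4, 313/4]
+L4 (α=1/4) → [1511/16, 1799/16, 1455/16]
+L5 (α=2/5) → [1361/16, 1233/16, 10381/80]
rounded: [85, 77, 130]

query (3,0) [L1,L2,L3,L4,L5,L8] — begin 0,0,0
+L1 (α=2/7) → [16, 44, 106/7]
+L2 (α=4/5) → [124/5, 756/5, 3382/35]
+L3 (α=5/8) → [1311/20, 917/10, 21521/280]
+L4 (α=1/4) → [7213/80, 4041/40, 84163/1120]
+L5 (α=6/7) → [39373/560, 57801/280, 749443/7840]
+L8 (α=1/2) → [59533/1120, 105401/560, 1212003/15680]
= [53, 188, 77]


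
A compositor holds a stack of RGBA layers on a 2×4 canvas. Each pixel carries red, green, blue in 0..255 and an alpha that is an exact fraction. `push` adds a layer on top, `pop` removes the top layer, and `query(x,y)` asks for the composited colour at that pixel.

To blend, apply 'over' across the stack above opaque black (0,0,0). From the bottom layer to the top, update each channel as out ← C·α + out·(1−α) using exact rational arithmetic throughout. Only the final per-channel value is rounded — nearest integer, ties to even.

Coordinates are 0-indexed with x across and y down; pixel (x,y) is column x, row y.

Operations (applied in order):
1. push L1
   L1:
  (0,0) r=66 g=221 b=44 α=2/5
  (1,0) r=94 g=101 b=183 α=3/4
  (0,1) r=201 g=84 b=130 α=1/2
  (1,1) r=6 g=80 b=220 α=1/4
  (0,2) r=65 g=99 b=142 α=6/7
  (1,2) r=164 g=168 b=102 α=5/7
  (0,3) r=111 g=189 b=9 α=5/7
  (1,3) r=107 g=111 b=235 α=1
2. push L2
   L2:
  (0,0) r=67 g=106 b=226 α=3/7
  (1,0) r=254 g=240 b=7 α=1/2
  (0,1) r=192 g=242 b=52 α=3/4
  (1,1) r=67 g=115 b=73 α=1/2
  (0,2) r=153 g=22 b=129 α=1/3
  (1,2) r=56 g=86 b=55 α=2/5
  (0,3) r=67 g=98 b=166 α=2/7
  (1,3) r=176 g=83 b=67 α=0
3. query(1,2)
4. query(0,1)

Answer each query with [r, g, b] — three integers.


query (1,2) [L1,L2] — begin 0,0,0
+L1 (α=5/7) → [820/7, 120, 510/7]
+L2 (α=2/5) → [3244/35, 532/5, 460/7]
rounded: [93, 106, 66]

(0,1) stack=L1,L2; from [0,0,0]:
L1 α=1/2: [201/2, 42, 65]
L2 α=3/4: [1353/8, 192, 221/4]
→ [169, 192, 55]


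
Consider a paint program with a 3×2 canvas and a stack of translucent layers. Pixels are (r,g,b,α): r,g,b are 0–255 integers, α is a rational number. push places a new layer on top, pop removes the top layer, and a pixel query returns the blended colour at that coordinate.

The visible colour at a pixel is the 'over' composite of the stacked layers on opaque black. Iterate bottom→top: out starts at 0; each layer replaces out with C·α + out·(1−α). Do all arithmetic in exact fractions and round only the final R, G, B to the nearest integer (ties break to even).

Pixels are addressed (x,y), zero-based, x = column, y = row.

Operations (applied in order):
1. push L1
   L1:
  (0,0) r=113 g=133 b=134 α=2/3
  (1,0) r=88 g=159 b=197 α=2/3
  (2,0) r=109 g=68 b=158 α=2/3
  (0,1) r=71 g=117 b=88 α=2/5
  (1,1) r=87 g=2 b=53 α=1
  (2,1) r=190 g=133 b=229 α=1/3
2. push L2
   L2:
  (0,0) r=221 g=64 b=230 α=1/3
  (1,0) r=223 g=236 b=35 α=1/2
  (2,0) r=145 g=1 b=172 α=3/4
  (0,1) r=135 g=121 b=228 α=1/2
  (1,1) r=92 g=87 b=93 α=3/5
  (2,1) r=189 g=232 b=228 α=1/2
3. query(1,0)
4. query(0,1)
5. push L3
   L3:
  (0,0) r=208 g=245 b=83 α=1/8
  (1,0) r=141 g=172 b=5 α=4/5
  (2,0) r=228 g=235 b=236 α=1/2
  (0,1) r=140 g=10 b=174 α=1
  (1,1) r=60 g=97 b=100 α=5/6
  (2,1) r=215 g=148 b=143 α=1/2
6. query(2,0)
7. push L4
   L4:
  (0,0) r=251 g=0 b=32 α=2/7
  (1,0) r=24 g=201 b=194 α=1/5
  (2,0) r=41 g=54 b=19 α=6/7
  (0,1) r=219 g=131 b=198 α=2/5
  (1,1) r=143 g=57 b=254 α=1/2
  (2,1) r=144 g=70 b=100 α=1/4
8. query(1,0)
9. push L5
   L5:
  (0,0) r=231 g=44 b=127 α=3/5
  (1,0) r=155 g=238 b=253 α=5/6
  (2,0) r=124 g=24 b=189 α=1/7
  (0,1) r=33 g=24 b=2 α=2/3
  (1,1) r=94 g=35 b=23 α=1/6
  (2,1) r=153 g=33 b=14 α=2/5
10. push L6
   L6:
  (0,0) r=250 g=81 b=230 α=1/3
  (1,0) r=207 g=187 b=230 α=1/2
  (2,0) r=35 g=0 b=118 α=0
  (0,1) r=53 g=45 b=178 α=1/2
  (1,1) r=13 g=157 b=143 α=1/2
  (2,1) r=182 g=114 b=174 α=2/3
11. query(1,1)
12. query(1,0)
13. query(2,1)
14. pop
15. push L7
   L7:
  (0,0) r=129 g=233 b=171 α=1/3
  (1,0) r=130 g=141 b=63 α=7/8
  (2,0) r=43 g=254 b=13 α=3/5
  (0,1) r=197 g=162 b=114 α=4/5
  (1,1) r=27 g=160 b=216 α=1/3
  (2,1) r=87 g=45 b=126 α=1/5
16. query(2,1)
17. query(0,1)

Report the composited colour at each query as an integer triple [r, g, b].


(1,0) stack=L1,L2; from [0,0,0]:
L1 α=2/3: [176/3, 106, 394/3]
L2 α=1/2: [845/6, 171, 499/6]
= [141, 171, 83]

(0,1) stack=L1,L2; from [0,0,0]:
+L1 (α=2/5) → [142/5, 234/5, 176/5]
+L2 (α=1/2) → [817/10, 839/10, 658/5]
= [82, 84, 132]

(2,0) stack=L1,L2,L3; from [0,0,0]:
L1 α=2/3: [218/3, 136/3, 316/3]
L2 α=3/4: [1523/12, 145/12, 466/3]
L3 α=1/2: [4259/24, 2965/24, 587/3]
→ [177, 124, 196]

at x=1,y=0 over L1,L2,L3,L4:
L1 α=2/3: [176/3, 106, 394/3]
L2 α=1/2: [845/6, 171, 499/6]
L3 α=4/5: [4229/30, 859/5, 619/30]
L4 α=1/5: [8818/75, 4441/25, 4148/75]
→ [118, 178, 55]

at x=1,y=1 over L1,L2,L3,L4,L5,L6:
+L1 (α=1) → [87, 2, 53]
+L2 (α=3/5) → [90, 53, 77]
+L3 (α=5/6) → [65, 269/3, 577/6]
+L4 (α=1/2) → [104, 220/3, 2101/12]
+L5 (α=1/6) → [307/3, 1205/18, 10781/72]
+L6 (α=1/2) → [173/3, 4031/36, 21077/144]
→ [58, 112, 146]

at x=1,y=0 over L1,L2,L3,L4,L5,L6:
L1 α=2/3: [176/3, 106, 394/3]
L2 α=1/2: [845/6, 171, 499/6]
L3 α=4/5: [4229/30, 859/5, 619/30]
L4 α=1/5: [8818/75, 4441/25, 4148/75]
L5 α=5/6: [66943/450, 11397/50, 99023/450]
L6 α=1/2: [160093/900, 20747/100, 202523/900]
rounded: [178, 207, 225]

at x=2,y=1 over L1,L2,L3,L4,L5,L6:
after L1 α=1/3: [190/3, 133/3, 229/3]
after L2 α=1/2: [757/6, 829/6, 913/6]
after L3 α=1/2: [2047/12, 1717/12, 1771/12]
after L4 α=1/4: [2623/16, 1997/16, 2171/16]
after L5 α=2/5: [2553/16, 7047/80, 6961/80]
after L6 α=2/3: [8377/48, 8429/80, 34801/240]
→ [175, 105, 145]

query (2,1) [L1,L2,L3,L4,L5,L7] — begin 0,0,0
L1 α=1/3: [190/3, 133/3, 229/3]
L2 α=1/2: [757/6, 829/6, 913/6]
L3 α=1/2: [2047/12, 1717/12, 1771/12]
L4 α=1/4: [2623/16, 1997/16, 2171/16]
L5 α=2/5: [2553/16, 7047/80, 6961/80]
L7 α=1/5: [2901/20, 7947/100, 9481/100]
rounded: [145, 79, 95]

(0,1) stack=L1,L2,L3,L4,L5,L7; from [0,0,0]:
L1 α=2/5: [142/5, 234/5, 176/5]
L2 α=1/2: [817/10, 839/10, 658/5]
L3 α=1: [140, 10, 174]
L4 α=2/5: [858/5, 292/5, 918/5]
L5 α=2/3: [396/5, 532/15, 938/15]
L7 α=4/5: [4336/25, 10252/75, 7778/75]
rounded: [173, 137, 104]
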